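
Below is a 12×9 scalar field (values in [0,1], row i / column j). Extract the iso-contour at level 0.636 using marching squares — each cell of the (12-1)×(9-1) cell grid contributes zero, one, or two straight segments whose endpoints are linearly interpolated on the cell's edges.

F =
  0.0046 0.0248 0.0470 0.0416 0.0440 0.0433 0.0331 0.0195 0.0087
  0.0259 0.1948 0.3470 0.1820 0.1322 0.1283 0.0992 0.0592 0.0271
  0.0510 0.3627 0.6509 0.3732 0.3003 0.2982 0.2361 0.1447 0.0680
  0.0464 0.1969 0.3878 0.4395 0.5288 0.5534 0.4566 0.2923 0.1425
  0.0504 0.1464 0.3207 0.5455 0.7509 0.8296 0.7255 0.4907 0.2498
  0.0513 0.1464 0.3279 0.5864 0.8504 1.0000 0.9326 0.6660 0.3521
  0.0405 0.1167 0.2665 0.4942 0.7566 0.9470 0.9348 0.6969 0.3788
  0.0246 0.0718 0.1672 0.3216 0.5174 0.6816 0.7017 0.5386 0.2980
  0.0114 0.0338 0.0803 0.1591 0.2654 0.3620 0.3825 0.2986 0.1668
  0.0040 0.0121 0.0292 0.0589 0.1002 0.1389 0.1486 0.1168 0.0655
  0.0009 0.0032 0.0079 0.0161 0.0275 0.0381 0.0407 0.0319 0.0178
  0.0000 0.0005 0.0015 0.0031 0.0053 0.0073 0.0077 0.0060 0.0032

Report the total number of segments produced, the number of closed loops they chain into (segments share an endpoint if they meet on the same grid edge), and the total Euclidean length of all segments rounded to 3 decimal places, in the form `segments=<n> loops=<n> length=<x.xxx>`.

segments=20 loops=2 length=12.588

cell (1,1): code 0100 → (1.951,2.000)–(2.000,1.948)
cell (1,2): code 1000 → (2.000,2.054)–(1.951,2.000)
cell (2,1): code 0010 → (2.000,1.948)–(2.057,2.000)
cell (2,2): code 0001 → (2.057,2.000)–(2.000,2.054)
cell (3,3): code 0100 → (3.483,4.000)–(4.000,3.441)
cell (3,4): code 1100 → (3.299,5.000)–(3.483,4.000)
cell (3,5): code 1100 → (3.667,6.000)–(3.299,5.000)
cell (3,6): code 1000 → (4.000,6.381)–(3.667,6.000)
cell (4,3): code 0110 → (4.000,3.441)–(5.000,3.188)
cell (4,6): code 1101 → (4.829,7.000)–(4.000,6.381)
cell (4,7): code 1000 → (5.000,7.096)–(4.829,7.000)
cell (5,3): code 0110 → (5.000,3.188)–(6.000,3.540)
cell (5,7): code 1001 → (6.000,7.191)–(5.000,7.096)
cell (6,3): code 0010 → (6.000,3.540)–(6.504,4.000)
cell (6,4): code 0111 → (6.504,4.000)–(7.000,4.722)
cell (6,6): code 1011 → (7.000,6.403)–(6.385,7.000)
cell (6,7): code 0001 → (6.385,7.000)–(6.000,7.191)
cell (7,4): code 0010 → (7.000,4.722)–(7.143,5.000)
cell (7,5): code 0011 → (7.143,5.000)–(7.206,6.000)
cell (7,6): code 0001 → (7.206,6.000)–(7.000,6.403)
total: 20 segments, chained into 2 closed loop(s), length Σ = 12.587717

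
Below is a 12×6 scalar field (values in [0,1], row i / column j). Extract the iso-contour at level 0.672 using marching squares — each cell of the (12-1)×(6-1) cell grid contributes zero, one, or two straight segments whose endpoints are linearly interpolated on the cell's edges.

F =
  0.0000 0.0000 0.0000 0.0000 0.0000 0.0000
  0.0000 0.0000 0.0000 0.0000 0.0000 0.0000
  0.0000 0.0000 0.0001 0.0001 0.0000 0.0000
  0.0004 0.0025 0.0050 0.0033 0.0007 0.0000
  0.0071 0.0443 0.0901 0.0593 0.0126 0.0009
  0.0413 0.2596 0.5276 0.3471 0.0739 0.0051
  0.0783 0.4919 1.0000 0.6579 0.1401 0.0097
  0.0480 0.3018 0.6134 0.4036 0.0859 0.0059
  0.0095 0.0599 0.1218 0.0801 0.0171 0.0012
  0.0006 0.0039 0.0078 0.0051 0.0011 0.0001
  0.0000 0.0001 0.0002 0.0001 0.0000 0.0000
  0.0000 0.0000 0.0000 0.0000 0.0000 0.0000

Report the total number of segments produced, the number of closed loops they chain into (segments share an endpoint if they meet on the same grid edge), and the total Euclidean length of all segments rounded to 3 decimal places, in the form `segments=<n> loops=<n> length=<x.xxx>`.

segments=4 loops=1 length=4.478

cell (5,1): code 0100 → (5.306,2.000)–(6.000,1.354)
cell (5,2): code 1000 → (6.000,2.959)–(5.306,2.000)
cell (6,1): code 0010 → (6.000,1.354)–(6.848,2.000)
cell (6,2): code 0001 → (6.848,2.000)–(6.000,2.959)
total: 4 segments, chained into 1 closed loop(s), length Σ = 4.478204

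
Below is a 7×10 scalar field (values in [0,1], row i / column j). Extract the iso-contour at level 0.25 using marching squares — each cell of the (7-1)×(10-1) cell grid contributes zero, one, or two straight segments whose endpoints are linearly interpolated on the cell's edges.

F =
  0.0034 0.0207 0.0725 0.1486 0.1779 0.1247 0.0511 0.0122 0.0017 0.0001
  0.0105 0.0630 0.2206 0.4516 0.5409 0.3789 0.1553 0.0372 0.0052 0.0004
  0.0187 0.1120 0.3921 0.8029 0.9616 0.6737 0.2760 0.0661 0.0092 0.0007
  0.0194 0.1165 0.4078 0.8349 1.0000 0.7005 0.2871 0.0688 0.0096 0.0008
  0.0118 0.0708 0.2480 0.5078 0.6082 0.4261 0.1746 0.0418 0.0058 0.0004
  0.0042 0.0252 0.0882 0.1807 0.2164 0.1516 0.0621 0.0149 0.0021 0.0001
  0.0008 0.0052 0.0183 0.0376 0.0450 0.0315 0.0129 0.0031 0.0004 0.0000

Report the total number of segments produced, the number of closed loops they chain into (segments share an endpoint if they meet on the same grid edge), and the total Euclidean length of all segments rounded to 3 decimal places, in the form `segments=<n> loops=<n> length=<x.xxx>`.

segments=18 loops=1 length=14.751

cell (0,2): code 0100 → (0.335,3.000)–(1.000,2.127)
cell (0,3): code 1100 → (0.199,4.000)–(0.335,3.000)
cell (0,4): code 1100 → (0.493,5.000)–(0.199,4.000)
cell (0,5): code 1000 → (1.000,5.576)–(0.493,5.000)
cell (1,1): code 0100 → (1.171,2.000)–(2.000,1.493)
cell (1,2): code 1110 → (1.000,2.127)–(1.171,2.000)
cell (1,5): code 1101 → (1.785,6.000)–(1.000,5.576)
cell (1,6): code 1000 → (2.000,6.124)–(1.785,6.000)
cell (2,1): code 0110 → (2.000,1.493)–(3.000,1.458)
cell (2,6): code 1001 → (3.000,6.170)–(2.000,6.124)
cell (3,1): code 0010 → (3.000,1.458)–(3.987,2.000)
cell (3,2): code 0111 → (3.987,2.000)–(4.000,2.008)
cell (3,5): code 1011 → (4.000,5.700)–(3.330,6.000)
cell (3,6): code 0001 → (3.330,6.000)–(3.000,6.170)
cell (4,2): code 0010 → (4.000,2.008)–(4.788,3.000)
cell (4,3): code 0011 → (4.788,3.000)–(4.914,4.000)
cell (4,4): code 0011 → (4.914,4.000)–(4.642,5.000)
cell (4,5): code 0001 → (4.642,5.000)–(4.000,5.700)
total: 18 segments, chained into 1 closed loop(s), length Σ = 14.751114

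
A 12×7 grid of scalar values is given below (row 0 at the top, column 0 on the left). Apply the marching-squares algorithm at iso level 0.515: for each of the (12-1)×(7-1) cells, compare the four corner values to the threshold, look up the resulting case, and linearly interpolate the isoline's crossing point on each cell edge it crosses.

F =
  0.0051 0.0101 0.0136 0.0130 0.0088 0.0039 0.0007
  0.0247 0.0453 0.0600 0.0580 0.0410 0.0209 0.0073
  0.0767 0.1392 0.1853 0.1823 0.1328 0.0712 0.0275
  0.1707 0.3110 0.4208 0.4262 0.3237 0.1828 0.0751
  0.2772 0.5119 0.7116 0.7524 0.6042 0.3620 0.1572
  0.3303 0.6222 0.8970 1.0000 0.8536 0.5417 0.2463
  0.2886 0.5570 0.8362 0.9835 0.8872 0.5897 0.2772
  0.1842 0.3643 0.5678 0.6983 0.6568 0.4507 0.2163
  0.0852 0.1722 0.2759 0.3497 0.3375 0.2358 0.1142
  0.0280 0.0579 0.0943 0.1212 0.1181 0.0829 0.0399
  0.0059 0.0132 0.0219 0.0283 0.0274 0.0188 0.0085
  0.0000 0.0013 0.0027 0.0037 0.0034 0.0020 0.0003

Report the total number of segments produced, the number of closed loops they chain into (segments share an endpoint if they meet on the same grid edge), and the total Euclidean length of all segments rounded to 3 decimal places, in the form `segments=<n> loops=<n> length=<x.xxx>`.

cell (3,1): code 0100 → (3.324,2.000)–(4.000,1.016)
cell (3,2): code 1100 → (3.272,3.000)–(3.324,2.000)
cell (3,3): code 1100 → (3.682,4.000)–(3.272,3.000)
cell (3,4): code 1000 → (4.000,4.368)–(3.682,4.000)
cell (4,0): code 0100 → (4.028,1.000)–(5.000,0.633)
cell (4,1): code 1110 → (4.000,1.016)–(4.028,1.000)
cell (4,4): code 1101 → (4.851,5.000)–(4.000,4.368)
cell (4,5): code 1000 → (5.000,5.090)–(4.851,5.000)
cell (5,0): code 0110 → (5.000,0.633)–(6.000,0.844)
cell (5,5): code 1001 → (6.000,5.239)–(5.000,5.090)
cell (6,0): code 0010 → (6.000,0.844)–(6.218,1.000)
cell (6,1): code 0111 → (6.218,1.000)–(7.000,1.741)
cell (6,4): code 1011 → (7.000,4.688)–(6.537,5.000)
cell (6,5): code 0001 → (6.537,5.000)–(6.000,5.239)
cell (7,1): code 0010 → (7.000,1.741)–(7.181,2.000)
cell (7,2): code 0011 → (7.181,2.000)–(7.526,3.000)
cell (7,3): code 0011 → (7.526,3.000)–(7.444,4.000)
cell (7,4): code 0001 → (7.444,4.000)–(7.000,4.688)
total: 18 segments, chained into 1 closed loop(s), length Σ = 13.788817

segments=18 loops=1 length=13.789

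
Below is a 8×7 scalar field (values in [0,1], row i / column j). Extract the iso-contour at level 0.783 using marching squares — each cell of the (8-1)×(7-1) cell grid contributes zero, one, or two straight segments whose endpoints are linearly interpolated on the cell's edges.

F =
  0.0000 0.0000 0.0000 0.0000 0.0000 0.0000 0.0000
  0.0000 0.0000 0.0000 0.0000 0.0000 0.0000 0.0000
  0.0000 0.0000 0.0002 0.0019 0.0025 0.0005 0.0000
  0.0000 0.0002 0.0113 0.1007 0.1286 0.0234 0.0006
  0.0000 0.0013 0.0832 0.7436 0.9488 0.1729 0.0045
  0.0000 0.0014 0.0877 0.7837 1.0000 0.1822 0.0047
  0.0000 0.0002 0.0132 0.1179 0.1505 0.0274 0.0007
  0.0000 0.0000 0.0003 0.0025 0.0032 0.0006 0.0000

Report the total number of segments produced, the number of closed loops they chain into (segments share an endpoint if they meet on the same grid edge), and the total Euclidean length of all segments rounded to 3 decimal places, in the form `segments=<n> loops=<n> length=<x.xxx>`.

segments=8 loops=1 length=4.549

cell (3,3): code 0100 → (3.798,4.000)–(4.000,3.192)
cell (3,4): code 1000 → (4.000,4.214)–(3.798,4.000)
cell (4,2): code 0100 → (4.983,3.000)–(5.000,2.999)
cell (4,3): code 1110 → (4.000,3.192)–(4.983,3.000)
cell (4,4): code 1001 → (5.000,4.265)–(4.000,4.214)
cell (5,2): code 0010 → (5.000,2.999)–(5.001,3.000)
cell (5,3): code 0011 → (5.001,3.000)–(5.255,4.000)
cell (5,4): code 0001 → (5.255,4.000)–(5.000,4.265)
total: 8 segments, chained into 1 closed loop(s), length Σ = 4.548621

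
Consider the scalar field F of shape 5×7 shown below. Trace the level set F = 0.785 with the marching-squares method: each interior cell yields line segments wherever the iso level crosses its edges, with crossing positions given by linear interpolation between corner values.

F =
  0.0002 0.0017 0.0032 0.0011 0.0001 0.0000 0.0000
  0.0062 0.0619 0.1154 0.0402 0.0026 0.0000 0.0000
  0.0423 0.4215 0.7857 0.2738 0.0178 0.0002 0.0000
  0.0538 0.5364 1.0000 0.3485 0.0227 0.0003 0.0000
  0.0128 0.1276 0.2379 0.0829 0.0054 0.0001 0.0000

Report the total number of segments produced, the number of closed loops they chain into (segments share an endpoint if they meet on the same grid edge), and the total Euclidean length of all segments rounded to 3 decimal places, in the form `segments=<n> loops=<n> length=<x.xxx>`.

segments=6 loops=1 length=3.135

cell (1,1): code 0100 → (1.999,2.000)–(2.000,1.998)
cell (1,2): code 1000 → (2.000,2.001)–(1.999,2.000)
cell (2,1): code 0110 → (2.000,1.998)–(3.000,1.536)
cell (2,2): code 1001 → (3.000,2.330)–(2.000,2.001)
cell (3,1): code 0010 → (3.000,1.536)–(3.282,2.000)
cell (3,2): code 0001 → (3.282,2.000)–(3.000,2.330)
total: 6 segments, chained into 1 closed loop(s), length Σ = 3.135012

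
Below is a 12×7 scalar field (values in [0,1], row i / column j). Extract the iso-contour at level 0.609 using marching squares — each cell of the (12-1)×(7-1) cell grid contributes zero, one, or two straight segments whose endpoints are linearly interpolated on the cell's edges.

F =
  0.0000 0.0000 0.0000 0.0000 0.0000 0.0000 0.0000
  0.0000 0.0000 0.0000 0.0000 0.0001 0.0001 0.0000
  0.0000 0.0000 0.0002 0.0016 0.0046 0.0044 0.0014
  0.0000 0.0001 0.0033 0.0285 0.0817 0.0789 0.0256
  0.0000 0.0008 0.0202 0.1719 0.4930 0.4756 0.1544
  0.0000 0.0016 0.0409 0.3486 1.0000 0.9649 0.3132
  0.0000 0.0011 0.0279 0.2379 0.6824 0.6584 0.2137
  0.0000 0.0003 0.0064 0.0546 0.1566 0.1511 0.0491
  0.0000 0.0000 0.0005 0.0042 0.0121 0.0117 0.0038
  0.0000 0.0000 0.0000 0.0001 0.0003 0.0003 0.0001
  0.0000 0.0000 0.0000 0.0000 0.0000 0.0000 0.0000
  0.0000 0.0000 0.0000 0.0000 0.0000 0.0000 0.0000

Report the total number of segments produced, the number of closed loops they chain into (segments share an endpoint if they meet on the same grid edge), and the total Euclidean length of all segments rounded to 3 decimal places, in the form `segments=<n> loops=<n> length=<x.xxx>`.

segments=8 loops=1 length=6.434

cell (4,3): code 0100 → (4.229,4.000)–(5.000,3.400)
cell (4,4): code 1100 → (4.273,5.000)–(4.229,4.000)
cell (4,5): code 1000 → (5.000,5.546)–(4.273,5.000)
cell (5,3): code 0110 → (5.000,3.400)–(6.000,3.835)
cell (5,5): code 1001 → (6.000,5.111)–(5.000,5.546)
cell (6,3): code 0010 → (6.000,3.835)–(6.140,4.000)
cell (6,4): code 0011 → (6.140,4.000)–(6.097,5.000)
cell (6,5): code 0001 → (6.097,5.000)–(6.000,5.111)
total: 8 segments, chained into 1 closed loop(s), length Σ = 6.433718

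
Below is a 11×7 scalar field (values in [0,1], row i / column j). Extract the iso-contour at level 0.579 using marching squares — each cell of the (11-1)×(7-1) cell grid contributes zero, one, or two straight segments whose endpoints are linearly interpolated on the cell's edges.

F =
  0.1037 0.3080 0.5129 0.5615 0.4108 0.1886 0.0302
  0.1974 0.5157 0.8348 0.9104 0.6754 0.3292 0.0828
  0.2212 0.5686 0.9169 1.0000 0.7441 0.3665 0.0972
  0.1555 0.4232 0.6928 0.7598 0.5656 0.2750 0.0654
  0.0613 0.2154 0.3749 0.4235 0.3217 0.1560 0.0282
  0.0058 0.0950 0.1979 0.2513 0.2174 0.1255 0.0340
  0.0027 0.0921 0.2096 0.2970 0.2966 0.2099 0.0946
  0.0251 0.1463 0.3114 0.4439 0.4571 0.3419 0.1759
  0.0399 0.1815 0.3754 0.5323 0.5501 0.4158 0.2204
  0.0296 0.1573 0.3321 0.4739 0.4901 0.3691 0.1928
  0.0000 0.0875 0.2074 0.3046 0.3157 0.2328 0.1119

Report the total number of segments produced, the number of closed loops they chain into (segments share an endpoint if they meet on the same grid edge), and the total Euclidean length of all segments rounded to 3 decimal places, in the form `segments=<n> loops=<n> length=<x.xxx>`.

cell (0,1): code 0100 → (0.205,2.000)–(1.000,1.198)
cell (0,2): code 1100 → (0.050,3.000)–(0.205,2.000)
cell (0,3): code 1100 → (0.636,4.000)–(0.050,3.000)
cell (0,4): code 1000 → (1.000,4.278)–(0.636,4.000)
cell (1,1): code 0110 → (1.000,1.198)–(2.000,1.030)
cell (1,4): code 1001 → (2.000,4.437)–(1.000,4.278)
cell (2,1): code 0110 → (2.000,1.030)–(3.000,1.578)
cell (2,3): code 1011 → (3.000,3.931)–(2.925,4.000)
cell (2,4): code 0001 → (2.925,4.000)–(2.000,4.437)
cell (3,1): code 0010 → (3.000,1.578)–(3.358,2.000)
cell (3,2): code 0011 → (3.358,2.000)–(3.538,3.000)
cell (3,3): code 0001 → (3.538,3.000)–(3.000,3.931)
total: 12 segments, chained into 1 closed loop(s), length Σ = 10.694610

segments=12 loops=1 length=10.695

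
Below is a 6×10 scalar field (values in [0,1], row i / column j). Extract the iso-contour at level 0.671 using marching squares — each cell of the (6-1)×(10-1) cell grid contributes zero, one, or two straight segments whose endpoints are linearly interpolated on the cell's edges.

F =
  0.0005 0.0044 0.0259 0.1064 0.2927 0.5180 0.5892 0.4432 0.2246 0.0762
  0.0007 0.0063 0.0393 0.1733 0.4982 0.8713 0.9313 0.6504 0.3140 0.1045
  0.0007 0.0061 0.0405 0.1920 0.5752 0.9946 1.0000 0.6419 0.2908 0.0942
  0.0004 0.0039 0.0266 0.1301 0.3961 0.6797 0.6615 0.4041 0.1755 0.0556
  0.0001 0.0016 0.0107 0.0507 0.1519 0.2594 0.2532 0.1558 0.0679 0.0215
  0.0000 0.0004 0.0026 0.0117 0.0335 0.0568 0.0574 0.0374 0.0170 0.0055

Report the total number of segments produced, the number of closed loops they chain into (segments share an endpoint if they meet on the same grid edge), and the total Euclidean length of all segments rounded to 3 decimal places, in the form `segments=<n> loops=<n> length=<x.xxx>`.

cell (0,4): code 0100 → (0.433,5.000)–(1.000,4.463)
cell (0,5): code 1100 → (0.239,6.000)–(0.433,5.000)
cell (0,6): code 1000 → (1.000,6.927)–(0.239,6.000)
cell (1,4): code 0110 → (1.000,4.463)–(2.000,4.228)
cell (1,6): code 1001 → (2.000,6.919)–(1.000,6.927)
cell (2,4): code 0110 → (2.000,4.228)–(3.000,4.969)
cell (2,5): code 1011 → (3.000,5.478)–(2.972,6.000)
cell (2,6): code 0001 → (2.972,6.000)–(2.000,6.919)
cell (3,4): code 0010 → (3.000,4.969)–(3.021,5.000)
cell (3,5): code 0001 → (3.021,5.000)–(3.000,5.478)
total: 10 segments, chained into 1 closed loop(s), length Σ = 8.645866

segments=10 loops=1 length=8.646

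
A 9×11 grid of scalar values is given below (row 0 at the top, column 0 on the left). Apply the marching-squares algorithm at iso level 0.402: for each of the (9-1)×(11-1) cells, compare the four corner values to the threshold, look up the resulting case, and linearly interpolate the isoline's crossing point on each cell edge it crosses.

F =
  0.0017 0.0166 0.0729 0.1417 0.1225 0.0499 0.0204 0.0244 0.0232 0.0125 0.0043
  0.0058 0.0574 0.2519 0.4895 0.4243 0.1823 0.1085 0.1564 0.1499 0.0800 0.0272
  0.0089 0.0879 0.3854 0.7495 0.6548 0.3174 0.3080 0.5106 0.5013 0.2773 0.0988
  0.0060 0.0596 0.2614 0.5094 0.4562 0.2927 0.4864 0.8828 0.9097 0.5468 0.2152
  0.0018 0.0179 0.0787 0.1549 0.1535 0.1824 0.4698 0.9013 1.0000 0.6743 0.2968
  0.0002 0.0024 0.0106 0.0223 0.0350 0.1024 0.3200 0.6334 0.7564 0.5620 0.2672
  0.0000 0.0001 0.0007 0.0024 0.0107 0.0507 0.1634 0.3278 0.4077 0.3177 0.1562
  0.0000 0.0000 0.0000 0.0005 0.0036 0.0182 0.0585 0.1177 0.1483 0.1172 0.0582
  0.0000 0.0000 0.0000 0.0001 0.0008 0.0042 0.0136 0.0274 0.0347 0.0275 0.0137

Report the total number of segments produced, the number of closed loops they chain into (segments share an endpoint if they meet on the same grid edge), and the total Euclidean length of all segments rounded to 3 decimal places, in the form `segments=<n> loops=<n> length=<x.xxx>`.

cell (0,2): code 0100 → (0.748,3.000)–(1.000,2.632)
cell (0,3): code 1100 → (0.926,4.000)–(0.748,3.000)
cell (0,4): code 1000 → (1.000,4.092)–(0.926,4.000)
cell (1,2): code 0110 → (1.000,2.632)–(2.000,2.046)
cell (1,4): code 1001 → (2.000,4.749)–(1.000,4.092)
cell (1,6): code 0100 → (1.693,7.000)–(2.000,6.464)
cell (1,7): code 1100 → (1.717,8.000)–(1.693,7.000)
cell (1,8): code 1000 → (2.000,8.443)–(1.717,8.000)
cell (2,2): code 0110 → (2.000,2.046)–(3.000,2.567)
cell (2,4): code 1001 → (3.000,4.331)–(2.000,4.749)
cell (2,5): code 0100 → (2.527,6.000)–(3.000,5.564)
cell (2,6): code 1110 → (2.000,6.464)–(2.527,6.000)
cell (2,8): code 1101 → (2.463,9.000)–(2.000,8.443)
cell (2,9): code 1000 → (3.000,9.437)–(2.463,9.000)
cell (3,2): code 0010 → (3.000,2.567)–(3.303,3.000)
cell (3,3): code 0011 → (3.303,3.000)–(3.179,4.000)
cell (3,4): code 0001 → (3.179,4.000)–(3.000,4.331)
cell (3,5): code 0110 → (3.000,5.564)–(4.000,5.764)
cell (3,9): code 1001 → (4.000,9.721)–(3.000,9.437)
cell (4,5): code 0010 → (4.000,5.764)–(4.453,6.000)
cell (4,6): code 0111 → (4.453,6.000)–(5.000,6.262)
cell (4,9): code 1001 → (5.000,9.543)–(4.000,9.721)
cell (5,6): code 0010 → (5.000,6.262)–(5.757,7.000)
cell (5,7): code 0111 → (5.757,7.000)–(6.000,7.929)
cell (5,8): code 1011 → (6.000,8.063)–(5.655,9.000)
cell (5,9): code 0001 → (5.655,9.000)–(5.000,9.543)
cell (6,7): code 0010 → (6.000,7.929)–(6.022,8.000)
cell (6,8): code 0001 → (6.022,8.000)–(6.000,8.063)
total: 28 segments, chained into 2 closed loop(s), length Σ = 21.165289

segments=28 loops=2 length=21.165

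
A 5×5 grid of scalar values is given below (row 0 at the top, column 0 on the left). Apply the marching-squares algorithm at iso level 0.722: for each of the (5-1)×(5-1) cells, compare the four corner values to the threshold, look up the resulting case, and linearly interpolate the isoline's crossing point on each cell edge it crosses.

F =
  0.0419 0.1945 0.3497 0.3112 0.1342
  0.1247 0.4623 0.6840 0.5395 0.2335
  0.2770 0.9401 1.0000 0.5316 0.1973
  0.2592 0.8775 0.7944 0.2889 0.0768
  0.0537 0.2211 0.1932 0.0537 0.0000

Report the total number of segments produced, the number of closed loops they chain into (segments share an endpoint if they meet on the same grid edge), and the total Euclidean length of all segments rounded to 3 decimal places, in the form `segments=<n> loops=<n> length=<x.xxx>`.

cell (1,0): code 0100 → (1.544,1.000)–(2.000,0.671)
cell (1,1): code 1100 → (1.120,2.000)–(1.544,1.000)
cell (1,2): code 1000 → (2.000,2.594)–(1.120,2.000)
cell (2,0): code 0110 → (2.000,0.671)–(3.000,0.749)
cell (2,2): code 1001 → (3.000,2.143)–(2.000,2.594)
cell (3,0): code 0010 → (3.000,0.749)–(3.237,1.000)
cell (3,1): code 0011 → (3.237,1.000)–(3.120,2.000)
cell (3,2): code 0001 → (3.120,2.000)–(3.000,2.143)
total: 8 segments, chained into 1 closed loop(s), length Σ = 6.348826

segments=8 loops=1 length=6.349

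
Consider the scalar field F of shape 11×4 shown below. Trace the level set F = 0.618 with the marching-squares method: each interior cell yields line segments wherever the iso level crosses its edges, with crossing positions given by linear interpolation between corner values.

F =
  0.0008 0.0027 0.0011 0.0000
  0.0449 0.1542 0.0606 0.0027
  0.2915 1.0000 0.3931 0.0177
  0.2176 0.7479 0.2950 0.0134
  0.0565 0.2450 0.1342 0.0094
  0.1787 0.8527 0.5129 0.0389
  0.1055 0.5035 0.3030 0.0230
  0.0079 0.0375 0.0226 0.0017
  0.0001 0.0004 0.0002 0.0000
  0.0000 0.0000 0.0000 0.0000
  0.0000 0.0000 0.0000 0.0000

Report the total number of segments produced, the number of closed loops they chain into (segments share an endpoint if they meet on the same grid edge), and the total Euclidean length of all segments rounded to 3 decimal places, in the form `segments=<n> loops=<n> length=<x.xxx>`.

cell (1,0): code 0100 → (1.548,1.000)–(2.000,0.461)
cell (1,1): code 1000 → (2.000,1.629)–(1.548,1.000)
cell (2,0): code 0110 → (2.000,0.461)–(3.000,0.755)
cell (2,1): code 1001 → (3.000,1.287)–(2.000,1.629)
cell (3,0): code 0010 → (3.000,0.755)–(3.258,1.000)
cell (3,1): code 0001 → (3.258,1.000)–(3.000,1.287)
cell (4,0): code 0100 → (4.614,1.000)–(5.000,0.652)
cell (4,1): code 1000 → (5.000,1.691)–(4.614,1.000)
cell (5,0): code 0010 → (5.000,0.652)–(5.672,1.000)
cell (5,1): code 0001 → (5.672,1.000)–(5.000,1.691)
total: 10 segments, chained into 2 closed loop(s), length Σ = 7.351508

segments=10 loops=2 length=7.352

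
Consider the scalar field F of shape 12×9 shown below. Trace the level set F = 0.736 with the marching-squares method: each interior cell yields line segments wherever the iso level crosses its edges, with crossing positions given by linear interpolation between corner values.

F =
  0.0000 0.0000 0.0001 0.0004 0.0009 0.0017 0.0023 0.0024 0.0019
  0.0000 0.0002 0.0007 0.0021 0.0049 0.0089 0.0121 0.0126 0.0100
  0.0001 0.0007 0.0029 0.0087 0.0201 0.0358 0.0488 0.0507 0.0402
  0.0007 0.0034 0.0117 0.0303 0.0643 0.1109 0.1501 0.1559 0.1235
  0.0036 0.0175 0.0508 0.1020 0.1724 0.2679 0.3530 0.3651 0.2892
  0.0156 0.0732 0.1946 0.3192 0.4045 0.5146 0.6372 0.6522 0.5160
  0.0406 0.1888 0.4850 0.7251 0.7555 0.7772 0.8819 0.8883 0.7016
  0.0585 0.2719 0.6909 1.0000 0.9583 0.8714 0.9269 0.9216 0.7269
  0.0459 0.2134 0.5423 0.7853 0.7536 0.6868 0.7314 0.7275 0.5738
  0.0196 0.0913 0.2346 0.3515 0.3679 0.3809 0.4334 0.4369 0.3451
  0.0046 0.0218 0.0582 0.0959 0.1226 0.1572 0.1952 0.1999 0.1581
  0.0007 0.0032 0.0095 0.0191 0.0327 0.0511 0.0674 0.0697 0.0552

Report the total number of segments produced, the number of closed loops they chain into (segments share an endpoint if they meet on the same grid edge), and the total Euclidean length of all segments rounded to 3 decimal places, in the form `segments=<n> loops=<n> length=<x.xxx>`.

cell (5,3): code 0100 → (5.944,4.000)–(6.000,3.359)
cell (5,4): code 1100 → (5.843,5.000)–(5.944,4.000)
cell (5,5): code 1100 → (5.404,6.000)–(5.843,5.000)
cell (5,6): code 1100 → (5.355,7.000)–(5.404,6.000)
cell (5,7): code 1000 → (6.000,7.816)–(5.355,7.000)
cell (6,2): code 0100 → (6.040,3.000)–(7.000,2.146)
cell (6,3): code 1110 → (6.000,3.359)–(6.040,3.000)
cell (6,7): code 1001 → (7.000,7.953)–(6.000,7.816)
cell (7,2): code 0110 → (7.000,2.146)–(8.000,2.797)
cell (7,4): code 1011 → (8.000,4.263)–(7.733,5.000)
cell (7,5): code 0011 → (7.733,5.000)–(7.976,6.000)
cell (7,6): code 0011 → (7.976,6.000)–(7.956,7.000)
cell (7,7): code 0001 → (7.956,7.000)–(7.000,7.953)
cell (8,2): code 0010 → (8.000,2.797)–(8.114,3.000)
cell (8,3): code 0011 → (8.114,3.000)–(8.046,4.000)
cell (8,4): code 0001 → (8.046,4.000)–(8.000,4.263)
total: 16 segments, chained into 1 closed loop(s), length Σ = 14.296115

segments=16 loops=1 length=14.296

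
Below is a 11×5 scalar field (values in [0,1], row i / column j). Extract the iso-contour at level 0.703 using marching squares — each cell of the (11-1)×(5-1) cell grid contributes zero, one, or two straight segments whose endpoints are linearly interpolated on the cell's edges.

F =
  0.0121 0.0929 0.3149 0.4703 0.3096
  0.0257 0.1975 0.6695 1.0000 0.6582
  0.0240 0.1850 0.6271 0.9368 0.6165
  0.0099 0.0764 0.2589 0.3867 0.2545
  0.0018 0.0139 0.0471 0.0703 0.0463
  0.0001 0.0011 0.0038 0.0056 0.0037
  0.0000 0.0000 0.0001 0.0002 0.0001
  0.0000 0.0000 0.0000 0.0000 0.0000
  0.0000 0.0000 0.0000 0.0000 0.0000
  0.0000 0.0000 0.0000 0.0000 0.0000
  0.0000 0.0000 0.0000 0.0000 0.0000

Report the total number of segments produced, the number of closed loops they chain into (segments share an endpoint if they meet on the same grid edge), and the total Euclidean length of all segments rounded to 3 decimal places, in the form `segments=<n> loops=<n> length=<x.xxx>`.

cell (0,2): code 0100 → (0.439,3.000)–(1.000,2.101)
cell (0,3): code 1000 → (1.000,3.869)–(0.439,3.000)
cell (1,2): code 0110 → (1.000,2.101)–(2.000,2.245)
cell (1,3): code 1001 → (2.000,3.730)–(1.000,3.869)
cell (2,2): code 0010 → (2.000,2.245)–(2.425,3.000)
cell (2,3): code 0001 → (2.425,3.000)–(2.000,3.730)
total: 6 segments, chained into 1 closed loop(s), length Σ = 5.824225

segments=6 loops=1 length=5.824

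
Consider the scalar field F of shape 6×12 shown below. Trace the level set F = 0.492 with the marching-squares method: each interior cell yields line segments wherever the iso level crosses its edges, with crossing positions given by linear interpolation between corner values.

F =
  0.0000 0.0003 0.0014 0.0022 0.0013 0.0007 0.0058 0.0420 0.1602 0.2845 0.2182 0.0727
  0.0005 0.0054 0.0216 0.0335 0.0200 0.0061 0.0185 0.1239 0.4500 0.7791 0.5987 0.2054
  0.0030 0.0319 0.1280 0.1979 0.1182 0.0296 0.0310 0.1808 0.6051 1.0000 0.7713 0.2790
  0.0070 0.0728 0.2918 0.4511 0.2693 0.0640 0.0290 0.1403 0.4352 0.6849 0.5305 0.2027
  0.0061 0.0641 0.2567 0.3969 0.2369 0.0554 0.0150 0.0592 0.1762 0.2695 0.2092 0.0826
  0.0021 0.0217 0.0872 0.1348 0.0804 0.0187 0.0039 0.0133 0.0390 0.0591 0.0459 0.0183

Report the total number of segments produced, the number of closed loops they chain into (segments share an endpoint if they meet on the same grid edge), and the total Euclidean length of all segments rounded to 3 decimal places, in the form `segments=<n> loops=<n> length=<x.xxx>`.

segments=12 loops=1 length=8.946

cell (0,8): code 0100 → (0.420,9.000)–(1.000,8.128)
cell (0,9): code 1100 → (0.720,10.000)–(0.420,9.000)
cell (0,10): code 1000 → (1.000,10.271)–(0.720,10.000)
cell (1,7): code 0100 → (1.271,8.000)–(2.000,7.733)
cell (1,8): code 1110 → (1.000,8.128)–(1.271,8.000)
cell (1,10): code 1001 → (2.000,10.567)–(1.000,10.271)
cell (2,7): code 0010 → (2.000,7.733)–(2.666,8.000)
cell (2,8): code 0111 → (2.666,8.000)–(3.000,8.227)
cell (2,10): code 1001 → (3.000,10.117)–(2.000,10.567)
cell (3,8): code 0010 → (3.000,8.227)–(3.464,9.000)
cell (3,9): code 0011 → (3.464,9.000)–(3.120,10.000)
cell (3,10): code 0001 → (3.120,10.000)–(3.000,10.117)
total: 12 segments, chained into 1 closed loop(s), length Σ = 8.945535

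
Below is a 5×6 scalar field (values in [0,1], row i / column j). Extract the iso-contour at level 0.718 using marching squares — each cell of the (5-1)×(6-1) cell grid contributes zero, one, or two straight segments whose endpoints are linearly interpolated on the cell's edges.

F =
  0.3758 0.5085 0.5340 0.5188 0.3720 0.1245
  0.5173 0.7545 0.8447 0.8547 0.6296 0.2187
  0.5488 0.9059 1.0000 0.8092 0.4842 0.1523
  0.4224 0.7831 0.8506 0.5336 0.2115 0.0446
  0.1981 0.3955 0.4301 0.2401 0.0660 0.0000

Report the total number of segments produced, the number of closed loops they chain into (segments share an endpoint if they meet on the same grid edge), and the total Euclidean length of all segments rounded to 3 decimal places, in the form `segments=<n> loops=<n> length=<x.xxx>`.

cell (0,0): code 0100 → (0.852,1.000)–(1.000,0.846)
cell (0,1): code 1100 → (0.592,2.000)–(0.852,1.000)
cell (0,2): code 1100 → (0.593,3.000)–(0.592,2.000)
cell (0,3): code 1000 → (1.000,3.607)–(0.593,3.000)
cell (1,0): code 0110 → (1.000,0.846)–(2.000,0.474)
cell (1,3): code 1001 → (2.000,3.281)–(1.000,3.607)
cell (2,0): code 0110 → (2.000,0.474)–(3.000,0.820)
cell (2,2): code 1011 → (3.000,2.418)–(2.331,3.000)
cell (2,3): code 0001 → (2.331,3.000)–(2.000,3.281)
cell (3,0): code 0010 → (3.000,0.820)–(3.168,1.000)
cell (3,1): code 0011 → (3.168,1.000)–(3.315,2.000)
cell (3,2): code 0001 → (3.315,2.000)–(3.000,2.418)
total: 12 segments, chained into 1 closed loop(s), length Σ = 9.256691

segments=12 loops=1 length=9.257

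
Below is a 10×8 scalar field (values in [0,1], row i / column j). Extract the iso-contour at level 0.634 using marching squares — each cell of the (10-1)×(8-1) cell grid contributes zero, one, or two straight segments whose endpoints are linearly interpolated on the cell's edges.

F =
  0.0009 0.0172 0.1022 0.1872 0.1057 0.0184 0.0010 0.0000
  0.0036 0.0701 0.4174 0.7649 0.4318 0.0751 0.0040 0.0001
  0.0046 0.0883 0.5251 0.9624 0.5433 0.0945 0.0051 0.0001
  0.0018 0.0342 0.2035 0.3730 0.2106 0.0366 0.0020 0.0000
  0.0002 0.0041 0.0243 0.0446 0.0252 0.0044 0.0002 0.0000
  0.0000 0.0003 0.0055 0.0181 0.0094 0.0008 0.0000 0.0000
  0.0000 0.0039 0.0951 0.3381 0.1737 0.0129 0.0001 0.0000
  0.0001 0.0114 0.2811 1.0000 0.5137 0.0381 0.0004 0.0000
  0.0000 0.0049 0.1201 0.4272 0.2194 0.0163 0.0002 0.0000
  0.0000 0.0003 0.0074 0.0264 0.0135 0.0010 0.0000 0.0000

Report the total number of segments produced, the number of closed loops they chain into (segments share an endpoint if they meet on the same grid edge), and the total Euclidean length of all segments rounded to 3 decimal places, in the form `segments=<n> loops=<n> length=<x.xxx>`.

segments=10 loops=2 length=8.421

cell (0,2): code 0100 → (0.773,3.000)–(1.000,2.623)
cell (0,3): code 1000 → (1.000,3.393)–(0.773,3.000)
cell (1,2): code 0110 → (1.000,2.623)–(2.000,2.249)
cell (1,3): code 1001 → (2.000,3.784)–(1.000,3.393)
cell (2,2): code 0010 → (2.000,2.249)–(2.557,3.000)
cell (2,3): code 0001 → (2.557,3.000)–(2.000,3.784)
cell (6,2): code 0100 → (6.447,3.000)–(7.000,2.491)
cell (6,3): code 1000 → (7.000,3.753)–(6.447,3.000)
cell (7,2): code 0010 → (7.000,2.491)–(7.639,3.000)
cell (7,3): code 0001 → (7.639,3.000)–(7.000,3.753)
total: 10 segments, chained into 2 closed loop(s), length Σ = 8.420933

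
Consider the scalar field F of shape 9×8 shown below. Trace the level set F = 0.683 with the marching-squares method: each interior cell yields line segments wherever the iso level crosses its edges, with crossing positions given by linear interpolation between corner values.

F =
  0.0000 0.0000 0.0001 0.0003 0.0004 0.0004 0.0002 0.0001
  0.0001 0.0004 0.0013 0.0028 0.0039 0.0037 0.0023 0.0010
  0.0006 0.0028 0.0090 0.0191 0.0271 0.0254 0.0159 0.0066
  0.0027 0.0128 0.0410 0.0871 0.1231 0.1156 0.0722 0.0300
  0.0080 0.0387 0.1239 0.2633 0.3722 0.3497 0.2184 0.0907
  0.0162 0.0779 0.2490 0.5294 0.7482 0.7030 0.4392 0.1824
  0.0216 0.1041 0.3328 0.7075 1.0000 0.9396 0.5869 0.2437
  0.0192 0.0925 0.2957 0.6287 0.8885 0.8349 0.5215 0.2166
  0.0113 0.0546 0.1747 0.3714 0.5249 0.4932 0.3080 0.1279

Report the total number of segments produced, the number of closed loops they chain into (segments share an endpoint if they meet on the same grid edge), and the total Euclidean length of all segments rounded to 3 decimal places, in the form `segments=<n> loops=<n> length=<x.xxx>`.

segments=12 loops=1 length=8.608

cell (4,3): code 0100 → (4.827,4.000)–(5.000,3.702)
cell (4,4): code 1100 → (4.943,5.000)–(4.827,4.000)
cell (4,5): code 1000 → (5.000,5.076)–(4.943,5.000)
cell (5,2): code 0100 → (5.862,3.000)–(6.000,2.935)
cell (5,3): code 1110 → (5.000,3.702)–(5.862,3.000)
cell (5,5): code 1001 → (6.000,5.728)–(5.000,5.076)
cell (6,2): code 0010 → (6.000,2.935)–(6.311,3.000)
cell (6,3): code 0111 → (6.311,3.000)–(7.000,3.209)
cell (6,5): code 1001 → (7.000,5.485)–(6.000,5.728)
cell (7,3): code 0010 → (7.000,3.209)–(7.565,4.000)
cell (7,4): code 0011 → (7.565,4.000)–(7.445,5.000)
cell (7,5): code 0001 → (7.445,5.000)–(7.000,5.485)
total: 12 segments, chained into 1 closed loop(s), length Σ = 8.608105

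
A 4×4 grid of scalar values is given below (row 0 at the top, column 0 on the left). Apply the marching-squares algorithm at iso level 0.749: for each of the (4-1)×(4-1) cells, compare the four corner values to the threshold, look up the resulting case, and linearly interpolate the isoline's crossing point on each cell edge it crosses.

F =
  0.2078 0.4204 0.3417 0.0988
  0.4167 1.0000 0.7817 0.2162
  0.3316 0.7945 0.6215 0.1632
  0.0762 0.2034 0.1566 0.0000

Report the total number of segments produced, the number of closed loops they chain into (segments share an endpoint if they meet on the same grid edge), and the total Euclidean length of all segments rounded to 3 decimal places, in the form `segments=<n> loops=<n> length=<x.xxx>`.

segments=8 loops=1 length=4.516

cell (0,0): code 0100 → (0.567,1.000)–(1.000,0.570)
cell (0,1): code 1100 → (0.926,2.000)–(0.567,1.000)
cell (0,2): code 1000 → (1.000,2.058)–(0.926,2.000)
cell (1,0): code 0110 → (1.000,0.570)–(2.000,0.902)
cell (1,1): code 1011 → (2.000,1.263)–(1.204,2.000)
cell (1,2): code 0001 → (1.204,2.000)–(1.000,2.058)
cell (2,0): code 0010 → (2.000,0.902)–(2.077,1.000)
cell (2,1): code 0001 → (2.077,1.000)–(2.000,1.263)
total: 8 segments, chained into 1 closed loop(s), length Σ = 4.516481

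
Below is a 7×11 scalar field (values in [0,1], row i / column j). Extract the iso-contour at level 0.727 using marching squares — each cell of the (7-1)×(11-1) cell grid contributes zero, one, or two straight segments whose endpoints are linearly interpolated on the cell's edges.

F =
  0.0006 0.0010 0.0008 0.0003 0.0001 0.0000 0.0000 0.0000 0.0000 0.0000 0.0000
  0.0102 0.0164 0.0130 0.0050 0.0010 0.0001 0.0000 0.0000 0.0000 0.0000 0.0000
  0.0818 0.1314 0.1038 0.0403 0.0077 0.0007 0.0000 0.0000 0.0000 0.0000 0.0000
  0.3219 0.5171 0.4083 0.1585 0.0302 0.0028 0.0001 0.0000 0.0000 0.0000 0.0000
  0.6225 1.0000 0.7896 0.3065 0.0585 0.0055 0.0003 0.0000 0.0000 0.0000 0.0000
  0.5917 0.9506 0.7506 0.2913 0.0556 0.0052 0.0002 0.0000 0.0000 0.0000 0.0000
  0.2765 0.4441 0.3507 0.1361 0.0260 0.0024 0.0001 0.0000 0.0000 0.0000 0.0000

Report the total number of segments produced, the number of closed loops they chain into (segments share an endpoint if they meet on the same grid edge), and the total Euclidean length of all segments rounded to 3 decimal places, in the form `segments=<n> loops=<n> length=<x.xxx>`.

segments=8 loops=1 length=6.125

cell (3,0): code 0100 → (3.435,1.000)–(4.000,0.277)
cell (3,1): code 1100 → (3.836,2.000)–(3.435,1.000)
cell (3,2): code 1000 → (4.000,2.130)–(3.836,2.000)
cell (4,0): code 0110 → (4.000,0.277)–(5.000,0.377)
cell (4,2): code 1001 → (5.000,2.051)–(4.000,2.130)
cell (5,0): code 0010 → (5.000,0.377)–(5.441,1.000)
cell (5,1): code 0011 → (5.441,1.000)–(5.059,2.000)
cell (5,2): code 0001 → (5.059,2.000)–(5.000,2.051)
total: 8 segments, chained into 1 closed loop(s), length Σ = 6.125054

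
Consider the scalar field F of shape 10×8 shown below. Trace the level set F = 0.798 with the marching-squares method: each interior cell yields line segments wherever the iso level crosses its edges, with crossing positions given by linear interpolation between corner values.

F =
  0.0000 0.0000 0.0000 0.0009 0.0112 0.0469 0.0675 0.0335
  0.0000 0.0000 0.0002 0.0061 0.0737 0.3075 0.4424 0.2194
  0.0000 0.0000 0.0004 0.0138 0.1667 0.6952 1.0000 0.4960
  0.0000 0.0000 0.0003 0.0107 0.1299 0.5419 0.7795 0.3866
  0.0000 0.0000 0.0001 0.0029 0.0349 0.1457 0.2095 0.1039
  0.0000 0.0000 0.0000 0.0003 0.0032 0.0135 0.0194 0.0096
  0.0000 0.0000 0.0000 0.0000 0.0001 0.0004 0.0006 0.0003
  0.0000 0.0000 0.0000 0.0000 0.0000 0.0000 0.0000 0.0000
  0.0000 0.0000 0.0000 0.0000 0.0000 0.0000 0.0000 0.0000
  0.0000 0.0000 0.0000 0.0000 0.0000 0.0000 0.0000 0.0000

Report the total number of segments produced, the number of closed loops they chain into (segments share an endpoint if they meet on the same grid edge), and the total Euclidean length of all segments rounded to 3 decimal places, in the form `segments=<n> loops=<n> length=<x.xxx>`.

segments=4 loops=1 length=3.426

cell (1,5): code 0100 → (1.638,6.000)–(2.000,5.337)
cell (1,6): code 1000 → (2.000,6.401)–(1.638,6.000)
cell (2,5): code 0010 → (2.000,5.337)–(2.916,6.000)
cell (2,6): code 0001 → (2.916,6.000)–(2.000,6.401)
total: 4 segments, chained into 1 closed loop(s), length Σ = 3.426155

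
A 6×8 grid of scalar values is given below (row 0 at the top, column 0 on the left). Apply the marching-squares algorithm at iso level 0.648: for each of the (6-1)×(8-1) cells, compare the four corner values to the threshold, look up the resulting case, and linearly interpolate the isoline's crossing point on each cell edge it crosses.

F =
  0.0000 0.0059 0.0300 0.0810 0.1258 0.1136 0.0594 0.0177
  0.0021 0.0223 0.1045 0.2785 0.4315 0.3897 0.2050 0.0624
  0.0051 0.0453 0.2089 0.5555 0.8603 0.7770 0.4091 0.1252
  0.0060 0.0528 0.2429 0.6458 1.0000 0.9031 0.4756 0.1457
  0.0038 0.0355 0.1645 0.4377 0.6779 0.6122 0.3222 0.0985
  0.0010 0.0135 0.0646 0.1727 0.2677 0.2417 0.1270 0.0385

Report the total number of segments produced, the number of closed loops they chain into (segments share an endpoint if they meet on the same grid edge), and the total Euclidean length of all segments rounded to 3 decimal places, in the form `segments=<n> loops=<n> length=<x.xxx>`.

segments=10 loops=1 length=7.974

cell (1,3): code 0100 → (1.505,4.000)–(2.000,3.303)
cell (1,4): code 1100 → (1.667,5.000)–(1.505,4.000)
cell (1,5): code 1000 → (2.000,5.351)–(1.667,5.000)
cell (2,3): code 0110 → (2.000,3.303)–(3.000,3.006)
cell (2,5): code 1001 → (3.000,5.597)–(2.000,5.351)
cell (3,3): code 0110 → (3.000,3.006)–(4.000,3.876)
cell (3,4): code 1011 → (4.000,4.455)–(3.877,5.000)
cell (3,5): code 0001 → (3.877,5.000)–(3.000,5.597)
cell (4,3): code 0010 → (4.000,3.876)–(4.073,4.000)
cell (4,4): code 0001 → (4.073,4.000)–(4.000,4.455)
total: 10 segments, chained into 1 closed loop(s), length Σ = 7.973808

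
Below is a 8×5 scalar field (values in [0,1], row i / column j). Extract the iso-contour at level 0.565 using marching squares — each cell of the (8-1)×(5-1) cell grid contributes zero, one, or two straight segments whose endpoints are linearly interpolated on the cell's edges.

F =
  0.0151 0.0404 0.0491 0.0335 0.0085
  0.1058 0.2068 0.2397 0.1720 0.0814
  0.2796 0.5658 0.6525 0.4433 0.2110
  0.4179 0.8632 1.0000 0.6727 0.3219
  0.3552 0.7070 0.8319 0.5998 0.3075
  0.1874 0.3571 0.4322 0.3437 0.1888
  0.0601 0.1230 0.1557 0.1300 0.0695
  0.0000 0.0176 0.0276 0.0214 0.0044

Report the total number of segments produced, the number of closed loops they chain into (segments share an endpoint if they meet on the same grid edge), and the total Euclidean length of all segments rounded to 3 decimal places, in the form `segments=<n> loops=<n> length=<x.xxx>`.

segments=12 loops=1 length=9.016

cell (1,0): code 0100 → (1.998,1.000)–(2.000,0.997)
cell (1,1): code 1100 → (1.788,2.000)–(1.998,1.000)
cell (1,2): code 1000 → (2.000,2.418)–(1.788,2.000)
cell (2,0): code 0110 → (2.000,0.997)–(3.000,0.330)
cell (2,2): code 1101 → (2.531,3.000)–(2.000,2.418)
cell (2,3): code 1000 → (3.000,3.307)–(2.531,3.000)
cell (3,0): code 0110 → (3.000,0.330)–(4.000,0.596)
cell (3,3): code 1001 → (4.000,3.119)–(3.000,3.307)
cell (4,0): code 0010 → (4.000,0.596)–(4.406,1.000)
cell (4,1): code 0011 → (4.406,1.000)–(4.668,2.000)
cell (4,2): code 0011 → (4.668,2.000)–(4.136,3.000)
cell (4,3): code 0001 → (4.136,3.000)–(4.000,3.119)
total: 12 segments, chained into 1 closed loop(s), length Σ = 9.016183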